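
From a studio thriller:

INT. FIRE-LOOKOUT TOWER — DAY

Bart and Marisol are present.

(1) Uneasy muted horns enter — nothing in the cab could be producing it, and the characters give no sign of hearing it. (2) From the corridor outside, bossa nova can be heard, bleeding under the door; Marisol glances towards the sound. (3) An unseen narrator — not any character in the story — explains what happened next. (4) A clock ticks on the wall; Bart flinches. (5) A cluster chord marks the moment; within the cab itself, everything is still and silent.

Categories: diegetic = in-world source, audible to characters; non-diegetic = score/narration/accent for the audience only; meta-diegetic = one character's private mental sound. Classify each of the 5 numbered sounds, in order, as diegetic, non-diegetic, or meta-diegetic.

Sound (1): nothing in the cab produces it and the characters don't hear it — pure soundtrack, so non-diegetic.
Sound (2): off-screen diegetic: the source is out of frame but still in the story's space, so diegetic.
(3) is non-diegetic: the narrator exists outside the story world, addressing only the audience.
(4) a clock is a real object/event in the scene's world → diegetic.
(5) is non-diegetic: it's a sound-design accent with no in-world source; no one in the scene can hear it.

non-diegetic, diegetic, non-diegetic, diegetic, non-diegetic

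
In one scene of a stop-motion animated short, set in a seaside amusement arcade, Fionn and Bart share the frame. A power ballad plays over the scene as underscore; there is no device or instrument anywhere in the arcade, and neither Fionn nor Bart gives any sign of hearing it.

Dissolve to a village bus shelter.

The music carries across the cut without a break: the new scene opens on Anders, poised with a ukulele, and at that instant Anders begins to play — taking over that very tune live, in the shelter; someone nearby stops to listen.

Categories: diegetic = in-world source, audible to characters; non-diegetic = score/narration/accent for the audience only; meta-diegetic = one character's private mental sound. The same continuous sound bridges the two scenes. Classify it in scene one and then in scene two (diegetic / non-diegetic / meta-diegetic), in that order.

Scene one: there's no in-world source anywhere and no character hears it — underscore for the audience only → non-diegetic.
Scene two: from the moment Anders starts playing, the tune is being performed on a ukulele inside the story world and another character hears it → diegetic.

non-diegetic, diegetic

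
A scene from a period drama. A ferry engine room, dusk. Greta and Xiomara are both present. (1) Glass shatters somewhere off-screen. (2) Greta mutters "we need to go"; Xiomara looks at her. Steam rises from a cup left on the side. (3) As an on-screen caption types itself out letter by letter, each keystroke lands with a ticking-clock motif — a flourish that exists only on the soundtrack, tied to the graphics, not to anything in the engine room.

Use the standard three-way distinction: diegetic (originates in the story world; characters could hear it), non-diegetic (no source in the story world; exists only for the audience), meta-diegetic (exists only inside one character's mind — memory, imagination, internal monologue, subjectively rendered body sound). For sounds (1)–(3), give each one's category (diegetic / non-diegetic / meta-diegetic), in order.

(1) is diegetic: glass is a real object/event in the scene's world.
Sound (2): spoken by a character present in the story world, so diegetic.
Sound (3): the caption isn't part of the story world, so neither is the sound tied to it, so non-diegetic.

diegetic, diegetic, non-diegetic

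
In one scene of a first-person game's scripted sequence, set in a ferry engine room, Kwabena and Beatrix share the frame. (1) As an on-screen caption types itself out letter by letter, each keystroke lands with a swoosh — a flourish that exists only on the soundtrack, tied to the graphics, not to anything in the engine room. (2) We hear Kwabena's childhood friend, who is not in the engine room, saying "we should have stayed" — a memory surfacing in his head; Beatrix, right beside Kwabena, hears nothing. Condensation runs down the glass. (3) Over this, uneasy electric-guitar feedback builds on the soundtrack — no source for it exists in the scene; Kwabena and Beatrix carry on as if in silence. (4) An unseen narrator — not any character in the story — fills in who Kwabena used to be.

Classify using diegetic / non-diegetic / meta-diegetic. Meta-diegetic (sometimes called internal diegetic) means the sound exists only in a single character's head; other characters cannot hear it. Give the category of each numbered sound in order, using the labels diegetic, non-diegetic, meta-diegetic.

non-diegetic, meta-diegetic, non-diegetic, non-diegetic

Sound (1): it accompanies on-screen graphics, not anything inside the story world, so non-diegetic.
Sound (2): the voice is a memory playing only inside Kwabena's mind; Beatrix can't hear it, so meta-diegetic.
(3) is non-diegetic: nothing in the engine room produces it and the characters don't hear it — pure soundtrack.
Sound (4): the narrator exists outside the story world, addressing only the audience, so non-diegetic.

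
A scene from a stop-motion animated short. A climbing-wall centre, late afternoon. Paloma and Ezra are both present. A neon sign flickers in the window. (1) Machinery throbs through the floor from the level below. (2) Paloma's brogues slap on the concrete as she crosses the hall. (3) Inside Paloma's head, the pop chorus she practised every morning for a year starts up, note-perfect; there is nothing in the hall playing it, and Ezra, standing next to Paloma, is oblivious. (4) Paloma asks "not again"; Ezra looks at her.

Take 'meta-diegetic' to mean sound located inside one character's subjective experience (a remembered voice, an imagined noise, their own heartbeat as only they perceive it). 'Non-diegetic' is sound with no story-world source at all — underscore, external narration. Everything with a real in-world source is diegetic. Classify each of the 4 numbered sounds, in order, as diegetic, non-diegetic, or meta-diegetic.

diegetic, diegetic, meta-diegetic, diegetic

(1) is diegetic: machinery is part of the location's real environment.
Sound (2): Paloma's footsteps are produced in the story world, so diegetic.
(3) is meta-diegetic: it lives in Paloma's subjectivity, not in the hall.
(4) spoken by a character present in the story world → diegetic.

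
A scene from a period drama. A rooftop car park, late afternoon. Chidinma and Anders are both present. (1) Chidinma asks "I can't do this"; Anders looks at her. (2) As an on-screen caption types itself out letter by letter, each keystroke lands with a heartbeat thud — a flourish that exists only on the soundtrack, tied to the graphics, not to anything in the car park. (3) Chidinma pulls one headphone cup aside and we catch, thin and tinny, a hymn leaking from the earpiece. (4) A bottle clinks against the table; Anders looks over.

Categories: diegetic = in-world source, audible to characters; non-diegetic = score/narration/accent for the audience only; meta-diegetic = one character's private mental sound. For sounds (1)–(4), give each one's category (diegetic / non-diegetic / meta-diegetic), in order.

diegetic, non-diegetic, diegetic, diegetic

(1) on-screen dialogue — Chidinma speaks and Anders is there to hear → diegetic.
Sound (2): the caption isn't part of the story world, so neither is the sound tied to it, so non-diegetic.
(3) the headphones are an on-screen source → diegetic.
(4) is diegetic: a bottle is a real object/event in the scene's world.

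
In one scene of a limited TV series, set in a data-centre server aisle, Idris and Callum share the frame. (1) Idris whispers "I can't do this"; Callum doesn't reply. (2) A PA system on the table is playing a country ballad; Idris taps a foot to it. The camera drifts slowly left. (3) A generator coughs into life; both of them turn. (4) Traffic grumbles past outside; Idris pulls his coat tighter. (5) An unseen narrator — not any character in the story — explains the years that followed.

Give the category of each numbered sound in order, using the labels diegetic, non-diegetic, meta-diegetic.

diegetic, diegetic, diegetic, diegetic, non-diegetic

(1) is diegetic: on-screen dialogue — Idris speaks and Callum is there to hear.
(2) is diegetic: source music from a PA system, which exists in the story world.
Sound (3): a generator is a real object/event in the scene's world, so diegetic.
(4) is diegetic: ambient/room sound belonging to the story's physical space.
(5) the narrator exists outside the story world, addressing only the audience → non-diegetic.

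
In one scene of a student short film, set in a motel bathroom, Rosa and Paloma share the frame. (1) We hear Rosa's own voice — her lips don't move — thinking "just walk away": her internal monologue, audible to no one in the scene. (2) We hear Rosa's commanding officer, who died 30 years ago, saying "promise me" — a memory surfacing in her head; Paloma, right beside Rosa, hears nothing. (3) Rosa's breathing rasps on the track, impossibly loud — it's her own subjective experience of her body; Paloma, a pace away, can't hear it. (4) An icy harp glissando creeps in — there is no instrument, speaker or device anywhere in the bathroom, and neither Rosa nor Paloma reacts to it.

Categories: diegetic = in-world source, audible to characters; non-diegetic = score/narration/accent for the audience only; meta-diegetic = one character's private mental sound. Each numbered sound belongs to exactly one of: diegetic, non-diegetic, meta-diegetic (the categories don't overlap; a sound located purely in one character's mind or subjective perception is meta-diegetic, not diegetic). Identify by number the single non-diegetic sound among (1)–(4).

(1) internal monologue — inside Rosa's mind, not spoken into the scene → meta-diegetic.
(2) is meta-diegetic: a remembered line, private to Rosa — not present in the room, not audible to Paloma.
(3) is meta-diegetic: a subjective body sound — Rosa's private perception, inaudible to Paloma.
(4) is non-diegetic: it has no source in the story world and no character can hear it — it's underscore.
Only (4) is non-diegetic.

4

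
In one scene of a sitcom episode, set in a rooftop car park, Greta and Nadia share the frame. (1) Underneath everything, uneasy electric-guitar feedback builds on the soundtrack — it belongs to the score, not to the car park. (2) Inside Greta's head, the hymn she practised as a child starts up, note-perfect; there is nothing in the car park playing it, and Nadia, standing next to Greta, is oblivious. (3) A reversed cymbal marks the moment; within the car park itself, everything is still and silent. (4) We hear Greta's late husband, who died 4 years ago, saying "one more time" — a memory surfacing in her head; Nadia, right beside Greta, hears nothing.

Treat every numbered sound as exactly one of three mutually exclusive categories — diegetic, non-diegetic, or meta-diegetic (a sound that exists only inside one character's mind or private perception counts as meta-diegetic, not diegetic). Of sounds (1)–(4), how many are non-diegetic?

2

(1) score with no on-screen or off-screen source; it exists for the audience alone → non-diegetic.
(2) it lives in Greta's subjectivity, not in the car park → meta-diegetic.
(3) it's a sound-design accent with no in-world source; no one in the scene can hear it → non-diegetic.
Sound (4): a remembered line, private to Greta — not present in the room, not audible to Nadia, so meta-diegetic.
So 2 of the 4 are non-diegetic: (1), (3).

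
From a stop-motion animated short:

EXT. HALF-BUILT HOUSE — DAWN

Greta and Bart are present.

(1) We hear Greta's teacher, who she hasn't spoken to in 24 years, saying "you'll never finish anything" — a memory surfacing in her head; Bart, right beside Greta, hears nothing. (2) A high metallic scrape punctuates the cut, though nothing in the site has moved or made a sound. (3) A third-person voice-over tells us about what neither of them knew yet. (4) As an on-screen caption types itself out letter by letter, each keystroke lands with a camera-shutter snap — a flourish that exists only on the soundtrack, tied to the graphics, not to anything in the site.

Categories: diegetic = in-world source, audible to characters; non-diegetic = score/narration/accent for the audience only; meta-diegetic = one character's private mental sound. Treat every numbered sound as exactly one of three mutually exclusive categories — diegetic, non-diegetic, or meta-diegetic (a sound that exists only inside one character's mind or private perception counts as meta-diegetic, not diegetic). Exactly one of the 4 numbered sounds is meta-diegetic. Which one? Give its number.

Sound (1): it's Greta's recollection rendered as sound; the other character can't hear it, so meta-diegetic.
(2) it's a sound-design accent with no in-world source; no one in the scene can hear it → non-diegetic.
(3) external voice-over — not a character, not heard by anyone in the scene → non-diegetic.
(4) is non-diegetic: it accompanies on-screen graphics, not anything inside the story world.
Only (1) is meta-diegetic.

1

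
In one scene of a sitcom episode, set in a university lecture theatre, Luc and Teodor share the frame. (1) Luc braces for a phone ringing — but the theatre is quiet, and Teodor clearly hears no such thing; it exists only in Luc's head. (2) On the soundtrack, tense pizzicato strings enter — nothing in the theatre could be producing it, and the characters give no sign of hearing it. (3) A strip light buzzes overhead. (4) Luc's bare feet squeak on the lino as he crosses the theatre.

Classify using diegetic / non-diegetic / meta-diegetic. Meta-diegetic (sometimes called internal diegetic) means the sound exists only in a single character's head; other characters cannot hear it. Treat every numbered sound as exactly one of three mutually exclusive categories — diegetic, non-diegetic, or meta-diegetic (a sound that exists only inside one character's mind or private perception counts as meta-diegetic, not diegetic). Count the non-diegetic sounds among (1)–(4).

1

Sound (1): the sound is imagined by Luc; nothing in the story world is producing it and Teodor can't hear it, so meta-diegetic.
(2) score with no on-screen or off-screen source; it exists for the audience alone → non-diegetic.
(3) ambient/room sound belonging to the story's physical space → diegetic.
(4) is diegetic: Luc's footsteps are produced in the story world.
So 1 of the 4 is non-diegetic: (2).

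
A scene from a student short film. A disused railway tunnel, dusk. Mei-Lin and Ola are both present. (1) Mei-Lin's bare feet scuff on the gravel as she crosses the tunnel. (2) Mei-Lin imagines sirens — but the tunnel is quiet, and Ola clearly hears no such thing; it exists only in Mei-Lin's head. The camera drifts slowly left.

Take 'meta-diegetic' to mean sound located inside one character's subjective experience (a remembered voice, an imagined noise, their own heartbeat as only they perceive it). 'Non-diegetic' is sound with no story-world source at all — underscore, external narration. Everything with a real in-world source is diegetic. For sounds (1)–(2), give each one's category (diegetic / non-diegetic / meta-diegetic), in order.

diegetic, meta-diegetic

(1) is diegetic: Mei-Lin's footsteps are produced in the story world.
(2) subjective to Mei-Lin: the tunnel is silent and Ola hears nothing → meta-diegetic.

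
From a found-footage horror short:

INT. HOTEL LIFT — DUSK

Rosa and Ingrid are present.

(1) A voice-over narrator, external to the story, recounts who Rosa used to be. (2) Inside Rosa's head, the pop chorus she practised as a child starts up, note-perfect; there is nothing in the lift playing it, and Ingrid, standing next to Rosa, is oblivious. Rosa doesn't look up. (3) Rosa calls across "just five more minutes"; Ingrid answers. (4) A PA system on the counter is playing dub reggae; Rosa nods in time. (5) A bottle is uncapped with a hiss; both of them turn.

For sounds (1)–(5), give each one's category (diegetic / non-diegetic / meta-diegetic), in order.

non-diegetic, meta-diegetic, diegetic, diegetic, diegetic

(1) is non-diegetic: the narrator exists outside the story world, addressing only the audience.
(2) remembered music, private to Rosa — Ingrid is oblivious because it isn't in the room → meta-diegetic.
Sound (3): Rosa is a character speaking aloud in the scene, so diegetic.
Sound (4): source music from a PA system, which exists in the story world, so diegetic.
(5) is diegetic: the sound comes from a bottle physically present in the location.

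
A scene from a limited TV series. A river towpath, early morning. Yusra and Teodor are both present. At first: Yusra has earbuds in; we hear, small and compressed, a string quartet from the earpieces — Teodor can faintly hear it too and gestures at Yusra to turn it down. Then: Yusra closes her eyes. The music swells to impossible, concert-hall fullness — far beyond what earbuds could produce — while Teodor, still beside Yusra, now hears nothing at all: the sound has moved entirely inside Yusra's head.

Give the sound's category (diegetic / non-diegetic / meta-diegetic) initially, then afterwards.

Initially: the earbuds are a physical source both characters can hear → diegetic.
Afterwards: the music now exists only as Yusra's subjective experience; Teodor can no longer hear it → meta-diegetic.

diegetic, meta-diegetic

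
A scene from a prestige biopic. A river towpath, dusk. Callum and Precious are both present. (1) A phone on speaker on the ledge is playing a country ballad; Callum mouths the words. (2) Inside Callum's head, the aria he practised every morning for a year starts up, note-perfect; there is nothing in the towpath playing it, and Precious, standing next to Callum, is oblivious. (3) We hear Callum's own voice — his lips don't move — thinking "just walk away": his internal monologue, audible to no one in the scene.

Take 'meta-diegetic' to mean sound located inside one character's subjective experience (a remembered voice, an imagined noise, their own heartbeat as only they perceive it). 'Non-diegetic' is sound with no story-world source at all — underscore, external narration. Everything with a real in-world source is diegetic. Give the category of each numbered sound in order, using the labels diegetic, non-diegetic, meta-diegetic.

(1) the music comes from an on-screen device that Callum responds to → diegetic.
(2) remembered music, private to Callum — Precious is oblivious because it isn't in the room → meta-diegetic.
(3) is meta-diegetic: it's Callum's unspoken thought, heard only by the audience via his subjectivity.

diegetic, meta-diegetic, meta-diegetic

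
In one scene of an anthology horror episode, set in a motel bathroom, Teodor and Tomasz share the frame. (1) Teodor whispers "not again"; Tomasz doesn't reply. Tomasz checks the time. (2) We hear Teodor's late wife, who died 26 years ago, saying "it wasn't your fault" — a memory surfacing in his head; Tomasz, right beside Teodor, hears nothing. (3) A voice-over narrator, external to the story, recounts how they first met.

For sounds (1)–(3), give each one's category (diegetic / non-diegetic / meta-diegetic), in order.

Sound (1): on-screen dialogue — Teodor speaks and Tomasz is there to hear, so diegetic.
Sound (2): the voice is a memory playing only inside Teodor's mind; Tomasz can't hear it, so meta-diegetic.
Sound (3): external voice-over — not a character, not heard by anyone in the scene, so non-diegetic.

diegetic, meta-diegetic, non-diegetic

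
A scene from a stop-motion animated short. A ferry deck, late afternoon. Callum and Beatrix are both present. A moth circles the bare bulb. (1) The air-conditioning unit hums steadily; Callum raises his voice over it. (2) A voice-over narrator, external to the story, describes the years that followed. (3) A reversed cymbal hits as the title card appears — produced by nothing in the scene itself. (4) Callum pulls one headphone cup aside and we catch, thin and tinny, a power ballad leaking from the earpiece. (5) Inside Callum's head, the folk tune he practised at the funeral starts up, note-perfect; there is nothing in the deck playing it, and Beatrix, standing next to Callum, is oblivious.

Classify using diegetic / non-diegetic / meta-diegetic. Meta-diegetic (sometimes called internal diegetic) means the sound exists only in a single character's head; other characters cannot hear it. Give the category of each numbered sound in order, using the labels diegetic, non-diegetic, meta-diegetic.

(1) the air-conditioning unit is part of the location's real environment → diegetic.
Sound (2): commentary laid over the scene from outside the fiction, so non-diegetic.
(3) is non-diegetic: an editorial stinger — it belongs to the cut, not the story world.
Sound (4): it's leaking from a physical pair of headphones in the scene, so diegetic.
(5) is meta-diegetic: the music is a memory playing inside Callum's mind alone; no real-world source, Beatrix can't hear it.

diegetic, non-diegetic, non-diegetic, diegetic, meta-diegetic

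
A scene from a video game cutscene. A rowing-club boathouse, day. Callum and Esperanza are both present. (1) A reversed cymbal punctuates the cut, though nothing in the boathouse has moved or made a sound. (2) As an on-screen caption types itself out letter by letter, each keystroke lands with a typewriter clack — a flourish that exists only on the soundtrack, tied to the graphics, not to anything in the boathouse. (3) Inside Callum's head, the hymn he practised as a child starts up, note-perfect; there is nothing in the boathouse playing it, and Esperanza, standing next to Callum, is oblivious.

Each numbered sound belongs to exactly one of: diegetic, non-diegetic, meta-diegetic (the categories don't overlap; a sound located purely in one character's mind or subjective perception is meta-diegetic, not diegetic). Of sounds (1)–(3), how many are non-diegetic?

Sound (1): nothing in the scene produces it; it's an accent added for the audience, so non-diegetic.
(2) sound married to a title/caption — outside the diegesis by definition → non-diegetic.
Sound (3): it lives in Callum's subjectivity, not in the boathouse, so meta-diegetic.
So 2 of the 3 are non-diegetic: (1), (2).

2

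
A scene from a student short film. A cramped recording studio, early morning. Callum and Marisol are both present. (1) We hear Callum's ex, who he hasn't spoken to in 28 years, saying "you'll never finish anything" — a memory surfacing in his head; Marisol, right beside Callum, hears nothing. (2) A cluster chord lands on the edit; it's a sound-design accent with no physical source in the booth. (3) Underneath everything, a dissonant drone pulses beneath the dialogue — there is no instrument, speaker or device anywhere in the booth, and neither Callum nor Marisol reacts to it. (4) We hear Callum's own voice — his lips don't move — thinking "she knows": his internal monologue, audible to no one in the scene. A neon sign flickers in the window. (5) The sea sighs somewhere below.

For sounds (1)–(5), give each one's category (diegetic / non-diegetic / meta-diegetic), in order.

meta-diegetic, non-diegetic, non-diegetic, meta-diegetic, diegetic

Sound (1): a remembered line, private to Callum — not present in the room, not audible to Marisol, so meta-diegetic.
Sound (2): nothing in the scene produces it; it's an accent added for the audience, so non-diegetic.
(3) is non-diegetic: it has no source in the story world and no character can hear it — it's underscore.
(4) it's Callum's unspoken thought, heard only by the audience via his subjectivity → meta-diegetic.
(5) the sea is part of the location's real environment → diegetic.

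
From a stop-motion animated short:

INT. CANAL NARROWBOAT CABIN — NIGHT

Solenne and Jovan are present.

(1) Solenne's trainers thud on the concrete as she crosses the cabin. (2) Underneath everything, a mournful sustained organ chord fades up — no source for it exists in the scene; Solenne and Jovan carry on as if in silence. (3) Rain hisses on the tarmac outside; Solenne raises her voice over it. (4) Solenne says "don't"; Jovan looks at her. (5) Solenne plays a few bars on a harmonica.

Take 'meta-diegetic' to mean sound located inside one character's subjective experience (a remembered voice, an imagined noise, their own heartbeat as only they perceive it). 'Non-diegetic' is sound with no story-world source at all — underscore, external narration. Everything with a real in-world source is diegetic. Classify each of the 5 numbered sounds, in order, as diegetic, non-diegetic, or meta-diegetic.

diegetic, non-diegetic, diegetic, diegetic, diegetic

Sound (1): a character's body making contact with the set — an in-world sound, so diegetic.
Sound (2): score with no on-screen or off-screen source; it exists for the audience alone, so non-diegetic.
(3) is diegetic: rain is part of the location's real environment.
(4) on-screen dialogue — Solenne speaks and Jovan is there to hear → diegetic.
Sound (5): a character is playing a harmonica on screen, so diegetic.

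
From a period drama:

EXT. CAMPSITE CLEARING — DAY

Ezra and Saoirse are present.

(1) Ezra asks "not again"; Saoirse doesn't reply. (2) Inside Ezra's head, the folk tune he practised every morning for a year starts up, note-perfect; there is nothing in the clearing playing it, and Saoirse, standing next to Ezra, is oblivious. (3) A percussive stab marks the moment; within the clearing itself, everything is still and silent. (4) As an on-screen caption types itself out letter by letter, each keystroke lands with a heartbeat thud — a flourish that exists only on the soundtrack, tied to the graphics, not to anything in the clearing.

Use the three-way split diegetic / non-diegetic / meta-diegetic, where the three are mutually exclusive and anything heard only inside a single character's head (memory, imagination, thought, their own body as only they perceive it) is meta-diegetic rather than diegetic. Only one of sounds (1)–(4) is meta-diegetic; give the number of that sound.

2

(1) is diegetic: Ezra is a character speaking aloud in the scene.
(2) is meta-diegetic: the music is a memory playing inside Ezra's mind alone; no real-world source, Saoirse can't hear it.
(3) it's a sound-design accent with no in-world source; no one in the scene can hear it → non-diegetic.
(4) it accompanies on-screen graphics, not anything inside the story world → non-diegetic.
Only (2) is meta-diegetic.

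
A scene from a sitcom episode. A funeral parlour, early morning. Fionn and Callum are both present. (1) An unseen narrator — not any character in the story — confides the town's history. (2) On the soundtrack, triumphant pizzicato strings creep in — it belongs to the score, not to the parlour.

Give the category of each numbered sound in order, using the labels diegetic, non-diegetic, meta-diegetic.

non-diegetic, non-diegetic

Sound (1): the narrator exists outside the story world, addressing only the audience, so non-diegetic.
Sound (2): score with no on-screen or off-screen source; it exists for the audience alone, so non-diegetic.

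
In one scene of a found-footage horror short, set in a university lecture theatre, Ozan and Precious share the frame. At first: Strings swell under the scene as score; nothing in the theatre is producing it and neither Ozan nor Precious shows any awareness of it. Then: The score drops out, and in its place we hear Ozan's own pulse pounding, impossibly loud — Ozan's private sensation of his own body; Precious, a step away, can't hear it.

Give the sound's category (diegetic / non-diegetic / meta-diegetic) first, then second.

non-diegetic, meta-diegetic

First: underscore with no in-world source, inaudible to the characters → non-diegetic.
Second: the body sound is Ozan's subjective perception alone — Precious can't hear it → meta-diegetic.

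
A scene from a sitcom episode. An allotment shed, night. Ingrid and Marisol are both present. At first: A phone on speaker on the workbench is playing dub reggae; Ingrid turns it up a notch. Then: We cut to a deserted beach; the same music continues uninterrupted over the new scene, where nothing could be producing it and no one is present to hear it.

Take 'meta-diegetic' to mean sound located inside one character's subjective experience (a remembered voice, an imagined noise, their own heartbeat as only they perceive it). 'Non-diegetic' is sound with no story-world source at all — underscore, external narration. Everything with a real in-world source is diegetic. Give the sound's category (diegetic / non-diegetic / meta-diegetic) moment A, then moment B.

diegetic, non-diegetic

Moment A: a phone on speaker is a real in-scene source and Ingrid reacts to it → diegetic.
Moment B: there is no longer any in-world source and no one can hear it — it has become underscore → non-diegetic.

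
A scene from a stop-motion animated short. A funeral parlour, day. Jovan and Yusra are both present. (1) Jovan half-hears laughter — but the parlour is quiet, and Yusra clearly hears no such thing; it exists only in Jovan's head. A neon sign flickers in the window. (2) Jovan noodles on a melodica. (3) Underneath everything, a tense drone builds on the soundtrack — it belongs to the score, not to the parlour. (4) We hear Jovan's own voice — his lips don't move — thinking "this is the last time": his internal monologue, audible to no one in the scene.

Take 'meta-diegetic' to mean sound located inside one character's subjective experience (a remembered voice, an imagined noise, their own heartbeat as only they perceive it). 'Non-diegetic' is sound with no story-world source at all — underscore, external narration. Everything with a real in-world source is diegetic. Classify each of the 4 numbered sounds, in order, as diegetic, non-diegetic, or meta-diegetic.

meta-diegetic, diegetic, non-diegetic, meta-diegetic

(1) subjective to Jovan: the parlour is silent and Yusra hears nothing → meta-diegetic.
(2) Jovan is producing the music live, in the story world → diegetic.
(3) nothing in the parlour produces it and the characters don't hear it — pure soundtrack → non-diegetic.
(4) is meta-diegetic: it's Jovan's unspoken thought, heard only by the audience via his subjectivity.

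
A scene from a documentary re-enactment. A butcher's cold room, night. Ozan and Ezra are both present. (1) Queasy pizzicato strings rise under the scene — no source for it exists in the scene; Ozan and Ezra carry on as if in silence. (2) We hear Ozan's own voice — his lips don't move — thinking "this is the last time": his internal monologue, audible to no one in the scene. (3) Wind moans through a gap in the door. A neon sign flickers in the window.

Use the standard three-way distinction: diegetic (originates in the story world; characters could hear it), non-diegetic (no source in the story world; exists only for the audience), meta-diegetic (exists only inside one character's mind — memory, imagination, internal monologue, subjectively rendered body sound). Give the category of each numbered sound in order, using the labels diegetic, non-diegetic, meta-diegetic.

(1) nothing in the cold room produces it and the characters don't hear it — pure soundtrack → non-diegetic.
(2) internal monologue — inside Ozan's mind, not spoken into the scene → meta-diegetic.
(3) is diegetic: ambient/room sound belonging to the story's physical space.

non-diegetic, meta-diegetic, diegetic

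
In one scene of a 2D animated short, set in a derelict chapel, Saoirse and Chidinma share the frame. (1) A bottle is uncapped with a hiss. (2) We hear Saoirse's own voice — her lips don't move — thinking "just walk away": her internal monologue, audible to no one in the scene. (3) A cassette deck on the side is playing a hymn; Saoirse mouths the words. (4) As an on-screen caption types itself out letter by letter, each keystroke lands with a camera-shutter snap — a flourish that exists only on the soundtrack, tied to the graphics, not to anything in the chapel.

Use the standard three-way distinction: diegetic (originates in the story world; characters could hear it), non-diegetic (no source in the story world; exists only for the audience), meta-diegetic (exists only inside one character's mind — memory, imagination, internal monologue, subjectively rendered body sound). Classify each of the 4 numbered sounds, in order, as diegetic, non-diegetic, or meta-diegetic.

(1) an in-world source (a bottle); characters could hear it → diegetic.
Sound (2): Saoirse's thought-voice: a private mental sound no other character can hear, so meta-diegetic.
(3) source music from a cassette deck, which exists in the story world → diegetic.
Sound (4): the caption isn't part of the story world, so neither is the sound tied to it, so non-diegetic.

diegetic, meta-diegetic, diegetic, non-diegetic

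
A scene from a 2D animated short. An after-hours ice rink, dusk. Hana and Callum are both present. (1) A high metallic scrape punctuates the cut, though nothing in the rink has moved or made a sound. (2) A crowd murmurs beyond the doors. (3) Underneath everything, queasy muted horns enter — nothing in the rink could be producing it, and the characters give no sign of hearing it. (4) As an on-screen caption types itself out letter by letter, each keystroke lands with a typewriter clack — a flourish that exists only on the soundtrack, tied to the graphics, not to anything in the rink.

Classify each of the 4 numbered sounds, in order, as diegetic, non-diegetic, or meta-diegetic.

non-diegetic, diegetic, non-diegetic, non-diegetic

Sound (1): nothing in the scene produces it; it's an accent added for the audience, so non-diegetic.
(2) is diegetic: a crowd is part of the location's real environment.
Sound (3): it has no source in the story world and no character can hear it — it's underscore, so non-diegetic.
(4) sound married to a title/caption — outside the diegesis by definition → non-diegetic.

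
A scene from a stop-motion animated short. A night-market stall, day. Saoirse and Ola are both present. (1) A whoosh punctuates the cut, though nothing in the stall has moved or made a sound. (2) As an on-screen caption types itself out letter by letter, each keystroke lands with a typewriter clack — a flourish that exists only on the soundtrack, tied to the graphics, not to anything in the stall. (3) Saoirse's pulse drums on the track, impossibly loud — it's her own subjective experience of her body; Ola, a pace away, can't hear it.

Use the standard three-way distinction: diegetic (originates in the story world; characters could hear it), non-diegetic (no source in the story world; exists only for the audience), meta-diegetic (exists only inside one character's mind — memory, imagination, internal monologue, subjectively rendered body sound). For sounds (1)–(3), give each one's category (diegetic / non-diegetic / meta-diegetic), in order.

non-diegetic, non-diegetic, meta-diegetic

(1) it's a sound-design accent with no in-world source; no one in the scene can hear it → non-diegetic.
Sound (2): sound married to a title/caption — outside the diegesis by definition, so non-diegetic.
(3) it's Saoirse's internal bodily sensation rendered as sound; only Saoirse 'hears' it → meta-diegetic.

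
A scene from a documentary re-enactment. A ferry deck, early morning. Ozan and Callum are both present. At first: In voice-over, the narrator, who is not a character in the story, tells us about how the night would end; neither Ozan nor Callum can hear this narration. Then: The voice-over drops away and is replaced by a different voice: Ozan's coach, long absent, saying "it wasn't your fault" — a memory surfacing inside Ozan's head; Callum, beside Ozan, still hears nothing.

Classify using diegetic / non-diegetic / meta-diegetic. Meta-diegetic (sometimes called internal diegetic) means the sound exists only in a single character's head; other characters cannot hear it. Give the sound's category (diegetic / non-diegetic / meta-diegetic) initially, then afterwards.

Initially: the external narrator addresses only the audience — outside the story world → non-diegetic.
Afterwards: the replacement voice is a memory inside Ozan's mind specifically → meta-diegetic.

non-diegetic, meta-diegetic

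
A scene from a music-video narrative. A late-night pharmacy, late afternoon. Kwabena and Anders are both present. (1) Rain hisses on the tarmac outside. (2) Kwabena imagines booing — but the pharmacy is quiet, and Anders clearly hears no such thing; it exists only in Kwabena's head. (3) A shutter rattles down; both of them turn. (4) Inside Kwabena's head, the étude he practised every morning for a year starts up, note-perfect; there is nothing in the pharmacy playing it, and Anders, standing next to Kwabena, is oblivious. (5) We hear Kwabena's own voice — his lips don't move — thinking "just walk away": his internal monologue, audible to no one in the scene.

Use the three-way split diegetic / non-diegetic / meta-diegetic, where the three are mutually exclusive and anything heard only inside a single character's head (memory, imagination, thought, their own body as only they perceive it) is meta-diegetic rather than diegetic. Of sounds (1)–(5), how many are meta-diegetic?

(1) ambient/room sound belonging to the story's physical space → diegetic.
(2) is meta-diegetic: Kwabena alone 'hears' it — an imagined sound, not present in the space.
(3) an in-world source (a shutter); characters could hear it → diegetic.
Sound (4): remembered music, private to Kwabena — Anders is oblivious because it isn't in the room, so meta-diegetic.
(5) is meta-diegetic: it's Kwabena's unspoken thought, heard only by the audience via his subjectivity.
Meta-diegetic: (2), (4), (5) — that's 3.

3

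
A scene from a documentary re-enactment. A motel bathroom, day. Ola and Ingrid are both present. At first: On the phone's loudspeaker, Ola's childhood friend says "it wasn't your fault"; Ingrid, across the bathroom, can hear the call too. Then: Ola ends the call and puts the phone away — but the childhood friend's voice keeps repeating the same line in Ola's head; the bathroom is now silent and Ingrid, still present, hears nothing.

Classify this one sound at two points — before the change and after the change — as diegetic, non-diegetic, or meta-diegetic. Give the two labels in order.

Before the change: the loudspeaker is an in-world source; both Ola and Ingrid hear the call → diegetic.
After the change: with the phone off, the voice continues only as Ola's private mental replay — Ingrid can't hear it → meta-diegetic.

diegetic, meta-diegetic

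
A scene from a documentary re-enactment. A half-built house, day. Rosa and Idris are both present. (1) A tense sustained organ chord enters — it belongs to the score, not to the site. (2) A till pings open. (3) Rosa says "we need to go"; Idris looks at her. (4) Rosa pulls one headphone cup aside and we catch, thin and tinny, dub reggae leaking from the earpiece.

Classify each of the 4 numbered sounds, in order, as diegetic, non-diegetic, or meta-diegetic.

(1) nothing in the site produces it and the characters don't hear it — pure soundtrack → non-diegetic.
Sound (2): the sound comes from a till physically present in the location, so diegetic.
(3) on-screen dialogue — Rosa speaks and Idris is there to hear → diegetic.
(4) the headphones are an on-screen source → diegetic.

non-diegetic, diegetic, diegetic, diegetic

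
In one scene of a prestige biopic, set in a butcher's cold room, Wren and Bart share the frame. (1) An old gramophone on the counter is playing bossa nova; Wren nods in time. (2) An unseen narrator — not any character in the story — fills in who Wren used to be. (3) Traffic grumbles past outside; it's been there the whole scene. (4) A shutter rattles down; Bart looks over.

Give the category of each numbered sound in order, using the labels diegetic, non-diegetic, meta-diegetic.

(1) is diegetic: source music from an old gramophone, which exists in the story world.
(2) the narrator exists outside the story world, addressing only the audience → non-diegetic.
(3) traffic is part of the location's real environment → diegetic.
(4) is diegetic: the sound comes from a shutter physically present in the location.

diegetic, non-diegetic, diegetic, diegetic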